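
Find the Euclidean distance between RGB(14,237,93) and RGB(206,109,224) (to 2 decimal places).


d = √[(R₁-R₂)² + (G₁-G₂)² + (B₁-B₂)²]
d = √[(14-206)² + (237-109)² + (93-224)²]
d = √[36864 + 16384 + 17161]
d = √70409
d ≈ 265.35


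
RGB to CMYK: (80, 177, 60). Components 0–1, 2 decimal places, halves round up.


R'=80/255≈0.3137, G'=177/255≈0.6941, B'=60/255≈0.2353
K = 1 - max(R',G',B') = 1 - 177/255 = 78/255 = 0.30588… → 0.31
(1-R'-K)/(1-K) simplifies to (max-R)/max with max = 177:
C = (177-80)/177 = 97/177 = 0.54802… → 0.55
M = (177-177)/177 = 0/177 = 0 → 0.00
Y = (177-60)/177 = 117/177 = 0.66101… → 0.66
= CMYK(0.55, 0.00, 0.66, 0.31)


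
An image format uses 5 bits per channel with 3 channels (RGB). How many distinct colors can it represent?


Total bits = 5 bits/channel × 3 channels = 15 bits
Distinct colors = 2^15
= 32,768 colors


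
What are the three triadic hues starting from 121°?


Triadic: equally spaced at 120° intervals
H1 = 121°
H2 = (121 + 120) mod 360 = 241°
H3 = (121 + 240) mod 360 = 1°
Triadic = 121°, 241°, 1°


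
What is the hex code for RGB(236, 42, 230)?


R = 236 → EC (hex)
G = 42 → 2A (hex)
B = 230 → E6 (hex)
Hex = #EC2AE6


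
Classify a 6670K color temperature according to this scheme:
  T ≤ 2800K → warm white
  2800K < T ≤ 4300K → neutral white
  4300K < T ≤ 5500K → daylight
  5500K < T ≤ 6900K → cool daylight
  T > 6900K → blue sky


Temperature: 6670K
5500K < 6670K ≤ 6900K → cool daylight
Classification: cool daylight


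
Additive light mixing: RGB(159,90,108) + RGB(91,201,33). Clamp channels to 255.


Additive: each channel = min(255, C₁+C₂)
R: 159+91 = 250 → 250
G: 90+201 = 291 → 255
B: 108+33 = 141 → 141
= RGB(250, 255, 141)


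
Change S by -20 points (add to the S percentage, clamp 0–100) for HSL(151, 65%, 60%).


Original S = 65%
Adjustment = -20 percentage points
New S = 65 + (-20) = 45
Clamp to [0, 100] → 45
= HSL(151°, 45%, 60%)


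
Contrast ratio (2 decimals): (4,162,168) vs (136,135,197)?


Linearize each sRGB channel c=v/255: c/12.92 if c ≤ 0.04045 else ((c+0.055)/1.055)^2.4
L = 0.2126×R_lin + 0.7152×G_lin + 0.0722×B_lin
Color 1 (4,162,168):
  R=4: 4/255≈0.0157 ≤ 0.04045 → 0.0157/12.92 ≈ 0.00121
  G=162: 162/255≈0.6353 > 0.04045 → ((0.6353+0.055)/1.055)^2.4 ≈ 0.36131
  B=168: 168/255≈0.6588 > 0.04045 → ((0.6588+0.055)/1.055)^2.4 ≈ 0.39157
  L1 = 0.2126×0.00121 + 0.7152×0.36131 + 0.0722×0.39157 ≈ 0.28694
Color 2 (136,135,197):
  R=136: 136/255≈0.5333 > 0.04045 → ((0.5333+0.055)/1.055)^2.4 ≈ 0.24620
  G=135: 135/255≈0.5294 > 0.04045 → ((0.5294+0.055)/1.055)^2.4 ≈ 0.24228
  B=197: 197/255≈0.7725 > 0.04045 → ((0.7725+0.055)/1.055)^2.4 ≈ 0.55834
  L2 = 0.2126×0.24620 + 0.7152×0.24228 + 0.0722×0.55834 ≈ 0.26593
Lighter = 0.28694, Darker = 0.26593
Ratio = (L_lighter + 0.05) / (L_darker + 0.05)
Ratio = (0.28694 + 0.05) / (0.26593 + 0.05) = 0.33694 / 0.31593 ≈ 1.0665
Ratio ≈ 1.07:1


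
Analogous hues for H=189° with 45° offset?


Base hue: 189°
Left analog: (189 - 45) mod 360 = 144°
Right analog: (189 + 45) mod 360 = 234°
Analogous hues = 144° and 234°


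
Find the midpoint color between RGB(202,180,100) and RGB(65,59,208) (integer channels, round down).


Midpoint: each channel = ⌊(C₁+C₂)/2⌋
R: ⌊(202+65)/2⌋ = 133
G: ⌊(180+59)/2⌋ = 119
B: ⌊(100+208)/2⌋ = 154
= RGB(133, 119, 154)


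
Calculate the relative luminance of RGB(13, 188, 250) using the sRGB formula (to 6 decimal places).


Linearize each channel (sRGB transfer function): c = v/255; c_lin = c/12.92 if c ≤ 0.04045, else ((c+0.055)/1.055)^2.4
  R: 13/255 ≈ 0.050980 > 0.04045 → ((0.050980+0.055)/1.055)^2.4 ≈ 0.004025
  G: 188/255 ≈ 0.737255 > 0.04045 → ((0.737255+0.055)/1.055)^2.4 ≈ 0.502886
  B: 250/255 ≈ 0.980392 > 0.04045 → ((0.980392+0.055)/1.055)^2.4 ≈ 0.955973
R_lin = 0.004025, G_lin = 0.502886, B_lin = 0.955973
L = 0.2126×R + 0.7152×G + 0.0722×B
L = 0.2126×0.004025 + 0.7152×0.502886 + 0.0722×0.955973
L ≈ 0.429541


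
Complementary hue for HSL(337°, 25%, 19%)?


Complement = opposite side of color wheel = hue + 180°
H' = (337 + 180) mod 360 = 157°
S and L unchanged.
= HSL(157°, 25%, 19%)


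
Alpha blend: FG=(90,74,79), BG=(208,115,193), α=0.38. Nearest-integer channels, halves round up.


C = α×F + (1-α)×B, with 1-α = 0.62
R: 0.38×90 + 0.62×208 = 34.20 + 128.96 = 163.16 → 163
G: 0.38×74 + 0.62×115 = 28.12 + 71.30 = 99.42 → 99
B: 0.38×79 + 0.62×193 = 30.02 + 119.66 = 149.68 → 150
= RGB(163, 99, 150)


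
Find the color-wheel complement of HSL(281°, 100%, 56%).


Complement = opposite side of color wheel = hue + 180°
H' = (281 + 180) mod 360 = 101°
S and L unchanged.
= HSL(101°, 100%, 56%)


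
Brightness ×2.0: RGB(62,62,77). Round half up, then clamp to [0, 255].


Multiply each channel by 2.0, round half up, clamp to [0, 255]
R: 62×2.0 = 124
G: 62×2.0 = 124
B: 77×2.0 = 154
= RGB(124, 124, 154)


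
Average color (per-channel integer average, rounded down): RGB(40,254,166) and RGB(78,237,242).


Midpoint: each channel = ⌊(C₁+C₂)/2⌋
R: ⌊(40+78)/2⌋ = 59
G: ⌊(254+237)/2⌋ = 245
B: ⌊(166+242)/2⌋ = 204
= RGB(59, 245, 204)


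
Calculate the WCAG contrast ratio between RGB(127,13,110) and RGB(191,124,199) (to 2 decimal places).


Linearize each sRGB channel c=v/255: c/12.92 if c ≤ 0.04045 else ((c+0.055)/1.055)^2.4
L = 0.2126×R_lin + 0.7152×G_lin + 0.0722×B_lin
Color 1 (127,13,110):
  R=127: 127/255≈0.4980 > 0.04045 → ((0.4980+0.055)/1.055)^2.4 ≈ 0.21223
  G=13: 13/255≈0.0510 > 0.04045 → ((0.0510+0.055)/1.055)^2.4 ≈ 0.00402
  B=110: 110/255≈0.4314 > 0.04045 → ((0.4314+0.055)/1.055)^2.4 ≈ 0.15593
  L1 = 0.2126×0.21223 + 0.7152×0.00402 + 0.0722×0.15593 ≈ 0.05926
Color 2 (191,124,199):
  R=191: 191/255≈0.7490 > 0.04045 → ((0.7490+0.055)/1.055)^2.4 ≈ 0.52100
  G=124: 124/255≈0.4863 > 0.04045 → ((0.4863+0.055)/1.055)^2.4 ≈ 0.20156
  B=199: 199/255≈0.7804 > 0.04045 → ((0.7804+0.055)/1.055)^2.4 ≈ 0.57112
  L2 = 0.2126×0.52100 + 0.7152×0.20156 + 0.0722×0.57112 ≈ 0.29615
Lighter = 0.29615, Darker = 0.05926
Ratio = (L_lighter + 0.05) / (L_darker + 0.05)
Ratio = (0.29615 + 0.05) / (0.05926 + 0.05) = 0.34615 / 0.10926 ≈ 3.1682
Ratio ≈ 3.17:1


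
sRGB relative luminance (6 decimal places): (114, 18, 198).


Linearize each channel (sRGB transfer function): c = v/255; c_lin = c/12.92 if c ≤ 0.04045, else ((c+0.055)/1.055)^2.4
  R: 114/255 ≈ 0.447059 > 0.04045 → ((0.447059+0.055)/1.055)^2.4 ≈ 0.168269
  G: 18/255 ≈ 0.070588 > 0.04045 → ((0.070588+0.055)/1.055)^2.4 ≈ 0.006049
  B: 198/255 ≈ 0.776471 > 0.04045 → ((0.776471+0.055)/1.055)^2.4 ≈ 0.564712
R_lin = 0.168269, G_lin = 0.006049, B_lin = 0.564712
L = 0.2126×R + 0.7152×G + 0.0722×B
L = 0.2126×0.168269 + 0.7152×0.006049 + 0.0722×0.564712
L ≈ 0.080872


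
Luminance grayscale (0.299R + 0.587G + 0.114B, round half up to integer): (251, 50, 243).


Gray = 0.299×R + 0.587×G + 0.114×B
Gray = 0.299×251 + 0.587×50 + 0.114×243
Gray = 75.049 + 29.350 + 27.702
Gray = 132.101 → round half up → 132
Gray = 132


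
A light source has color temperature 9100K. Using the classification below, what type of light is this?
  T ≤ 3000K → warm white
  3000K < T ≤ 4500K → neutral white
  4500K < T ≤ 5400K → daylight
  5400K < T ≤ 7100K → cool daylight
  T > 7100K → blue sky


Temperature: 9100K
9100K > 7100K → blue sky
Classification: blue sky


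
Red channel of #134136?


Color: #134136
R = 13 = 19
G = 41 = 65
B = 36 = 54
Red = 19


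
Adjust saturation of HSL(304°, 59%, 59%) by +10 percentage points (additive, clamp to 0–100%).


Original S = 59%
Adjustment = +10 percentage points
New S = 59 + (10) = 69
Clamp to [0, 100] → 69
= HSL(304°, 69%, 59%)


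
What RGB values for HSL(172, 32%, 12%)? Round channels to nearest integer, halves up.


H=172°, S=0.32, L=0.12
C = (1-|2L-1|)×S = (1-|-0.76|)×0.32 = 0.0768
H' = H/60 = 172/60 ≈ 2.8667; X = C×(1-|H' mod 2 - 1|) = 0.06656
m = L - C/2 = 0.12 - 0.0384 = 0.0816
Sector ⌊H'⌋ = 2 → (R',G',B') = (0.0, 0.0768, 0.06656)
RGB = ((R'+m)×255, (G'+m)×255, (B'+m)×255) = (20.808, 40.392, 37.7808)
Round half up → RGB(21, 40, 38)


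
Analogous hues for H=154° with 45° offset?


Base hue: 154°
Left analog: (154 - 45) mod 360 = 109°
Right analog: (154 + 45) mod 360 = 199°
Analogous hues = 109° and 199°


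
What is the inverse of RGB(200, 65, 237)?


Invert: (255-R, 255-G, 255-B)
R: 255-200 = 55
G: 255-65 = 190
B: 255-237 = 18
= RGB(55, 190, 18)


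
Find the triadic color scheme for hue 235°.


Triadic: equally spaced at 120° intervals
H1 = 235°
H2 = (235 + 120) mod 360 = 355°
H3 = (235 + 240) mod 360 = 115°
Triadic = 235°, 355°, 115°


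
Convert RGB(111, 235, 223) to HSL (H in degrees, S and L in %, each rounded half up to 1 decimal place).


Normalize: R'=111/255≈0.4353, G'=235/255≈0.9216, B'=223/255≈0.8745
Max=235/255, Min=111/255, Δ=Max-Min=124/255
L = (Max+Min)/2 = (235+111)/510 = 346/510 = 0.67843… → L = 67.8%
L > 0.5 → S = Δ/(2-Max-Min) = 124/(510-235-111) = 124/164 = 0.75609… → S = 75.6%
(the 1/255 factors cancel in S and H, so raw channel differences can be used)
Max is G' → H = 60 × ((B-R)/Δ + 2) = 60 × ((223-111)/124 + 2)
  112/124 + 2 = 0.9032… + 2 = 2.9032…
  H = 60 × 2.9032… = 174.193…° → H = 174.2°
= HSL(174.2°, 75.6%, 67.8%)


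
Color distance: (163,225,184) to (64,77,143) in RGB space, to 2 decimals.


d = √[(R₁-R₂)² + (G₁-G₂)² + (B₁-B₂)²]
d = √[(163-64)² + (225-77)² + (184-143)²]
d = √[9801 + 21904 + 1681]
d = √33386
d ≈ 182.72


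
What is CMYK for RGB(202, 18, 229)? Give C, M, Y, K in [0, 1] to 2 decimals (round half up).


R'=202/255≈0.7922, G'=18/255≈0.0706, B'=229/255≈0.8980
K = 1 - max(R',G',B') = 1 - 229/255 = 26/255 = 0.10196… → 0.10
(1-R'-K)/(1-K) simplifies to (max-R)/max with max = 229:
C = (229-202)/229 = 27/229 = 0.11790… → 0.12
M = (229-18)/229 = 211/229 = 0.92139… → 0.92
Y = (229-229)/229 = 0/229 = 0 → 0.00
= CMYK(0.12, 0.92, 0.00, 0.10)


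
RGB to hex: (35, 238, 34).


R = 35 → 23 (hex)
G = 238 → EE (hex)
B = 34 → 22 (hex)
Hex = #23EE22


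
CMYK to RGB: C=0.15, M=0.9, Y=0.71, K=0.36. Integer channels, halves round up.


R = 255 × (1-C) × (1-K) = 255 × 0.85 × 0.64 = 138.72 → 139
G = 255 × (1-M) × (1-K) = 255 × 0.10 × 0.64 = 16.32 → 16
B = 255 × (1-Y) × (1-K) = 255 × 0.29 × 0.64 = 47.328 → 47
= RGB(139, 16, 47)


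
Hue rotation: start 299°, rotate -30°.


New hue = (H + rotation) mod 360
New hue = (299 -30) mod 360
= 269 mod 360
= 269°


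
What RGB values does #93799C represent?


93 → 147 (R)
79 → 121 (G)
9C → 156 (B)
= RGB(147, 121, 156)


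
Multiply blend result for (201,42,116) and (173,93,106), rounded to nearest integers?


Multiply: C = A×B/255, rounded to nearest integer
R: 201×173/255 = 34773/255 ≈ 136.365 → 136
G: 42×93/255 = 3906/255 ≈ 15.318 → 15
B: 116×106/255 = 12296/255 ≈ 48.220 → 48
= RGB(136, 15, 48)


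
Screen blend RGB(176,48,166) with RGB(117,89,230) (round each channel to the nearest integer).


Screen: C = 255 - (255-A)×(255-B)/255, rounded to nearest integer
R: 255 - (255-176)×(255-117)/255 = 255 - 10902/255 ≈ 255 - 42.753 = 212.247 → 212
G: 255 - (255-48)×(255-89)/255 = 255 - 34362/255 ≈ 255 - 134.753 = 120.247 → 120
B: 255 - (255-166)×(255-230)/255 = 255 - 2225/255 ≈ 255 - 8.725 = 246.275 → 246
= RGB(212, 120, 246)


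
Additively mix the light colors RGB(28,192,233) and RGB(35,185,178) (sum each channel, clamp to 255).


Additive: each channel = min(255, C₁+C₂)
R: 28+35 = 63 → 63
G: 192+185 = 377 → 255
B: 233+178 = 411 → 255
= RGB(63, 255, 255)


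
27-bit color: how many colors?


Colors = 2^bits = 2^27
= 134,217,728 colors


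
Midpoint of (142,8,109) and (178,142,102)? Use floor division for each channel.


Midpoint: each channel = ⌊(C₁+C₂)/2⌋
R: ⌊(142+178)/2⌋ = 160
G: ⌊(8+142)/2⌋ = 75
B: ⌊(109+102)/2⌋ = 105
= RGB(160, 75, 105)


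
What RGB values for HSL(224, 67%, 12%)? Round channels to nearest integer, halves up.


H=224°, S=0.67, L=0.12
C = (1-|2L-1|)×S = (1-|-0.76|)×0.67 = 0.1608
H' = H/60 = 224/60 ≈ 3.7333; X = C×(1-|H' mod 2 - 1|) = 0.04288
m = L - C/2 = 0.12 - 0.0804 = 0.0396
Sector ⌊H'⌋ = 3 → (R',G',B') = (0.0, 0.04288, 0.1608)
RGB = ((R'+m)×255, (G'+m)×255, (B'+m)×255) = (10.098, 21.0324, 51.102)
Round half up → RGB(10, 21, 51)


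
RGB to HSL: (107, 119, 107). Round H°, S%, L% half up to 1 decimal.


Normalize: R'=107/255≈0.4196, G'=119/255≈0.4667, B'=107/255≈0.4196
Max=119/255, Min=107/255, Δ=Max-Min=12/255
L = (Max+Min)/2 = (119+107)/510 = 226/510 = 0.44313… → L = 44.3%
L ≤ 0.5 → S = Δ/(Max+Min) = 12/(119+107) = 12/226 = 0.05309… → S = 5.3%
(the 1/255 factors cancel in S and H, so raw channel differences can be used)
Max is G' → H = 60 × ((B-R)/Δ + 2) = 60 × ((107-107)/12 + 2)
  0/12 + 2 = 0 + 2 = 2
  H = 60 × 2 = 120° → H = 120.0°
= HSL(120.0°, 5.3%, 44.3%)


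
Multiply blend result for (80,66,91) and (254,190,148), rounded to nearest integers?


Multiply: C = A×B/255, rounded to nearest integer
R: 80×254/255 = 20320/255 ≈ 79.686 → 80
G: 66×190/255 = 12540/255 ≈ 49.176 → 49
B: 91×148/255 = 13468/255 ≈ 52.816 → 53
= RGB(80, 49, 53)


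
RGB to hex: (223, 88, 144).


R = 223 → DF (hex)
G = 88 → 58 (hex)
B = 144 → 90 (hex)
Hex = #DF5890


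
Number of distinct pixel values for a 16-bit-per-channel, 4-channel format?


Total bits = 16 bits/channel × 4 channels = 64 bits
Distinct pixel values = 2^64
= 18,446,744,073,709,551,616 pixel values


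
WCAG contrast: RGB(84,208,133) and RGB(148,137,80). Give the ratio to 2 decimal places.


Linearize each sRGB channel c=v/255: c/12.92 if c ≤ 0.04045 else ((c+0.055)/1.055)^2.4
L = 0.2126×R_lin + 0.7152×G_lin + 0.0722×B_lin
Color 1 (84,208,133):
  R=84: 84/255≈0.3294 > 0.04045 → ((0.3294+0.055)/1.055)^2.4 ≈ 0.08866
  G=208: 208/255≈0.8157 > 0.04045 → ((0.8157+0.055)/1.055)^2.4 ≈ 0.63076
  B=133: 133/255≈0.5216 > 0.04045 → ((0.5216+0.055)/1.055)^2.4 ≈ 0.23455
  L1 = 0.2126×0.08866 + 0.7152×0.63076 + 0.0722×0.23455 ≈ 0.48690
Color 2 (148,137,80):
  R=148: 148/255≈0.5804 > 0.04045 → ((0.5804+0.055)/1.055)^2.4 ≈ 0.29614
  G=137: 137/255≈0.5373 > 0.04045 → ((0.5373+0.055)/1.055)^2.4 ≈ 0.25016
  B=80: 80/255≈0.3137 > 0.04045 → ((0.3137+0.055)/1.055)^2.4 ≈ 0.08022
  L2 = 0.2126×0.29614 + 0.7152×0.25016 + 0.0722×0.08022 ≈ 0.24766
Lighter = 0.48690, Darker = 0.24766
Ratio = (L_lighter + 0.05) / (L_darker + 0.05)
Ratio = (0.48690 + 0.05) / (0.24766 + 0.05) = 0.53690 / 0.29766 ≈ 1.8037
Ratio ≈ 1.80:1


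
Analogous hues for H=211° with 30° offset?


Base hue: 211°
Left analog: (211 - 30) mod 360 = 181°
Right analog: (211 + 30) mod 360 = 241°
Analogous hues = 181° and 241°


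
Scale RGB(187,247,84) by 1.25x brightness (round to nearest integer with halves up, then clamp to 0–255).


Multiply each channel by 1.25, round half up, clamp to [0, 255]
R: 187×1.25 = 233.75 → round → 234
G: 247×1.25 = 308.75 → round → 309 → clamp → 255
B: 84×1.25 = 105
= RGB(234, 255, 105)


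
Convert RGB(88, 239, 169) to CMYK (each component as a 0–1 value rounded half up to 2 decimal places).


R'=88/255≈0.3451, G'=239/255≈0.9373, B'=169/255≈0.6627
K = 1 - max(R',G',B') = 1 - 239/255 = 16/255 = 0.06274… → 0.06
(1-R'-K)/(1-K) simplifies to (max-R)/max with max = 239:
C = (239-88)/239 = 151/239 = 0.63179… → 0.63
M = (239-239)/239 = 0/239 = 0 → 0.00
Y = (239-169)/239 = 70/239 = 0.29288… → 0.29
= CMYK(0.63, 0.00, 0.29, 0.06)


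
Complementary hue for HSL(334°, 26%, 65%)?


Complement = opposite side of color wheel = hue + 180°
H' = (334 + 180) mod 360 = 154°
S and L unchanged.
= HSL(154°, 26%, 65%)


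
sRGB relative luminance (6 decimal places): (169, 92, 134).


Linearize each channel (sRGB transfer function): c = v/255; c_lin = c/12.92 if c ≤ 0.04045, else ((c+0.055)/1.055)^2.4
  R: 169/255 ≈ 0.662745 > 0.04045 → ((0.662745+0.055)/1.055)^2.4 ≈ 0.396755
  G: 92/255 ≈ 0.360784 > 0.04045 → ((0.360784+0.055)/1.055)^2.4 ≈ 0.107023
  B: 134/255 ≈ 0.525490 > 0.04045 → ((0.525490+0.055)/1.055)^2.4 ≈ 0.238398
R_lin = 0.396755, G_lin = 0.107023, B_lin = 0.238398
L = 0.2126×R + 0.7152×G + 0.0722×B
L = 0.2126×0.396755 + 0.7152×0.107023 + 0.0722×0.238398
L ≈ 0.178105


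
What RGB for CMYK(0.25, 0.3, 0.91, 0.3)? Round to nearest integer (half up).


R = 255 × (1-C) × (1-K) = 255 × 0.75 × 0.70 = 133.875 → 134
G = 255 × (1-M) × (1-K) = 255 × 0.70 × 0.70 = 124.95 → 125
B = 255 × (1-Y) × (1-K) = 255 × 0.09 × 0.70 = 16.065 → 16
= RGB(134, 125, 16)


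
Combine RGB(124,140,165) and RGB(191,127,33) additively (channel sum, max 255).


Additive: each channel = min(255, C₁+C₂)
R: 124+191 = 315 → 255
G: 140+127 = 267 → 255
B: 165+33 = 198 → 198
= RGB(255, 255, 198)


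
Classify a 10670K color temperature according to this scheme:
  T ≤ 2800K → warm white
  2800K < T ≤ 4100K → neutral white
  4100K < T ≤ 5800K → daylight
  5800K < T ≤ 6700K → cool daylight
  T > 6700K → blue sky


Temperature: 10670K
10670K > 6700K → blue sky
Classification: blue sky


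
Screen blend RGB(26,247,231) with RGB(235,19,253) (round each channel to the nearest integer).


Screen: C = 255 - (255-A)×(255-B)/255, rounded to nearest integer
R: 255 - (255-26)×(255-235)/255 = 255 - 4580/255 ≈ 255 - 17.961 = 237.039 → 237
G: 255 - (255-247)×(255-19)/255 = 255 - 1888/255 ≈ 255 - 7.404 = 247.596 → 248
B: 255 - (255-231)×(255-253)/255 = 255 - 48/255 ≈ 255 - 0.188 = 254.812 → 255
= RGB(237, 248, 255)


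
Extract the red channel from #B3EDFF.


Color: #B3EDFF
R = B3 = 179
G = ED = 237
B = FF = 255
Red = 179


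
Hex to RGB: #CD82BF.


CD → 205 (R)
82 → 130 (G)
BF → 191 (B)
= RGB(205, 130, 191)


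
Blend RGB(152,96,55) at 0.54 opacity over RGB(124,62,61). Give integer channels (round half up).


C = α×F + (1-α)×B, with 1-α = 0.46
R: 0.54×152 + 0.46×124 = 82.08 + 57.04 = 139.12 → 139
G: 0.54×96 + 0.46×62 = 51.84 + 28.52 = 80.36 → 80
B: 0.54×55 + 0.46×61 = 29.70 + 28.06 = 57.76 → 58
= RGB(139, 80, 58)


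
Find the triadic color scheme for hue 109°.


Triadic: equally spaced at 120° intervals
H1 = 109°
H2 = (109 + 120) mod 360 = 229°
H3 = (109 + 240) mod 360 = 349°
Triadic = 109°, 229°, 349°


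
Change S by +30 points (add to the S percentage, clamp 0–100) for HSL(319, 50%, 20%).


Original S = 50%
Adjustment = +30 percentage points
New S = 50 + (30) = 80
Clamp to [0, 100] → 80
= HSL(319°, 80%, 20%)


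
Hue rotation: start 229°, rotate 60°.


New hue = (H + rotation) mod 360
New hue = (229 + 60) mod 360
= 289 mod 360
= 289°


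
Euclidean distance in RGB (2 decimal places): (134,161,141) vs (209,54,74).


d = √[(R₁-R₂)² + (G₁-G₂)² + (B₁-B₂)²]
d = √[(134-209)² + (161-54)² + (141-74)²]
d = √[5625 + 11449 + 4489]
d = √21563
d ≈ 146.84


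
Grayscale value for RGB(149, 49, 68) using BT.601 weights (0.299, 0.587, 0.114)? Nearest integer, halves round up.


Gray = 0.299×R + 0.587×G + 0.114×B
Gray = 0.299×149 + 0.587×49 + 0.114×68
Gray = 44.551 + 28.763 + 7.752
Gray = 81.066 → round half up → 81
Gray = 81


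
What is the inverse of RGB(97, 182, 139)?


Invert: (255-R, 255-G, 255-B)
R: 255-97 = 158
G: 255-182 = 73
B: 255-139 = 116
= RGB(158, 73, 116)


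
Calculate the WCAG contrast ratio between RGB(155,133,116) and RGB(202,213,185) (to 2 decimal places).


Linearize each sRGB channel c=v/255: c/12.92 if c ≤ 0.04045 else ((c+0.055)/1.055)^2.4
L = 0.2126×R_lin + 0.7152×G_lin + 0.0722×B_lin
Color 1 (155,133,116):
  R=155: 155/255≈0.6078 > 0.04045 → ((0.6078+0.055)/1.055)^2.4 ≈ 0.32778
  G=133: 133/255≈0.5216 > 0.04045 → ((0.5216+0.055)/1.055)^2.4 ≈ 0.23455
  B=116: 116/255≈0.4549 > 0.04045 → ((0.4549+0.055)/1.055)^2.4 ≈ 0.17465
  L1 = 0.2126×0.32778 + 0.7152×0.23455 + 0.0722×0.17465 ≈ 0.25005
Color 2 (202,213,185):
  R=202: 202/255≈0.7922 > 0.04045 → ((0.7922+0.055)/1.055)^2.4 ≈ 0.59062
  G=213: 213/255≈0.8353 > 0.04045 → ((0.8353+0.055)/1.055)^2.4 ≈ 0.66539
  B=185: 185/255≈0.7255 > 0.04045 → ((0.7255+0.055)/1.055)^2.4 ≈ 0.48515
  L2 = 0.2126×0.59062 + 0.7152×0.66539 + 0.0722×0.48515 ≈ 0.63648
Lighter = 0.63648, Darker = 0.25005
Ratio = (L_lighter + 0.05) / (L_darker + 0.05)
Ratio = (0.63648 + 0.05) / (0.25005 + 0.05) = 0.68648 / 0.30005 ≈ 2.2879
Ratio ≈ 2.29:1


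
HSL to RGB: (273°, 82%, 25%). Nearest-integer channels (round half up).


H=273°, S=0.82, L=0.25
C = (1-|2L-1|)×S = (1-|-0.50|)×0.82 = 0.41
H' = H/60 = 273/60 ≈ 4.5500; X = C×(1-|H' mod 2 - 1|) = 0.2255
m = L - C/2 = 0.25 - 0.205 = 0.045
Sector ⌊H'⌋ = 4 → (R',G',B') = (0.2255, 0.0, 0.41)
RGB = ((R'+m)×255, (G'+m)×255, (B'+m)×255) = (68.9775, 11.475, 116.025)
Round half up → RGB(69, 11, 116)


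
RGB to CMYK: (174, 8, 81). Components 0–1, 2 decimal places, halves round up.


R'=174/255≈0.6824, G'=8/255≈0.0314, B'=81/255≈0.3176
K = 1 - max(R',G',B') = 1 - 174/255 = 81/255 = 0.31764… → 0.32
(1-R'-K)/(1-K) simplifies to (max-R)/max with max = 174:
C = (174-174)/174 = 0/174 = 0 → 0.00
M = (174-8)/174 = 166/174 = 0.95402… → 0.95
Y = (174-81)/174 = 93/174 = 0.53448… → 0.53
= CMYK(0.00, 0.95, 0.53, 0.32)


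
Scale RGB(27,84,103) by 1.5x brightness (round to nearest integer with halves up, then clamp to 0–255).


Multiply each channel by 1.5, round half up, clamp to [0, 255]
R: 27×1.5 = 40.5 → round → 41
G: 84×1.5 = 126
B: 103×1.5 = 154.5 → round → 155
= RGB(41, 126, 155)


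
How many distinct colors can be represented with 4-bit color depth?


Colors = 2^bits = 2^4
= 16 colors


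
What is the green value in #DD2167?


Color: #DD2167
R = DD = 221
G = 21 = 33
B = 67 = 103
Green = 33


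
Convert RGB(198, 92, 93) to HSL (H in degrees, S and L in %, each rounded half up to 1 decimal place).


Normalize: R'=198/255≈0.7765, G'=92/255≈0.3608, B'=93/255≈0.3647
Max=198/255, Min=92/255, Δ=Max-Min=106/255
L = (Max+Min)/2 = (198+92)/510 = 290/510 = 0.56862… → L = 56.9%
L > 0.5 → S = Δ/(2-Max-Min) = 106/(510-198-92) = 106/220 = 0.48181… → S = 48.2%
(the 1/255 factors cancel in S and H, so raw channel differences can be used)
Max is R' → H = 60 × (((G-B)/Δ) mod 6) = 60 × (((92-93)/106) mod 6)
  (-1)/106 = -0.0094…; negative, so add 6 → 5.9905…
  H = 60 × 5.9905… = 359.433…° → H = 359.4°
= HSL(359.4°, 48.2%, 56.9%)


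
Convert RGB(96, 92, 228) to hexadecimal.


R = 96 → 60 (hex)
G = 92 → 5C (hex)
B = 228 → E4 (hex)
Hex = #605CE4


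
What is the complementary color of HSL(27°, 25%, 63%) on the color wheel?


Complement = opposite side of color wheel = hue + 180°
H' = (27 + 180) mod 360 = 207°
S and L unchanged.
= HSL(207°, 25%, 63%)


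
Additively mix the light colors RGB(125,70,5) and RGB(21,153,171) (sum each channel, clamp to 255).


Additive: each channel = min(255, C₁+C₂)
R: 125+21 = 146 → 146
G: 70+153 = 223 → 223
B: 5+171 = 176 → 176
= RGB(146, 223, 176)


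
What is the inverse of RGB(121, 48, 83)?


Invert: (255-R, 255-G, 255-B)
R: 255-121 = 134
G: 255-48 = 207
B: 255-83 = 172
= RGB(134, 207, 172)


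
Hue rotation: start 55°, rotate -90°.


New hue = (H + rotation) mod 360
New hue = (55 -90) mod 360
= -35 mod 360
= 325°


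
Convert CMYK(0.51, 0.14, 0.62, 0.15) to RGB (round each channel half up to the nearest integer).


R = 255 × (1-C) × (1-K) = 255 × 0.49 × 0.85 = 106.2075 → 106
G = 255 × (1-M) × (1-K) = 255 × 0.86 × 0.85 = 186.405 → 186
B = 255 × (1-Y) × (1-K) = 255 × 0.38 × 0.85 = 82.365 → 82
= RGB(106, 186, 82)


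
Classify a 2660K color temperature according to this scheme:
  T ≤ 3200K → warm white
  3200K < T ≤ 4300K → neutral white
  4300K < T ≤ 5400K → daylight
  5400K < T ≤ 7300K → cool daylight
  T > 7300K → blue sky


Temperature: 2660K
2660K ≤ 3200K → warm white
Classification: warm white


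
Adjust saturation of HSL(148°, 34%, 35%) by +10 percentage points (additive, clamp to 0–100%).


Original S = 34%
Adjustment = +10 percentage points
New S = 34 + (10) = 44
Clamp to [0, 100] → 44
= HSL(148°, 44%, 35%)


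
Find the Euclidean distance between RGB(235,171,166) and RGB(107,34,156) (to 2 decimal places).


d = √[(R₁-R₂)² + (G₁-G₂)² + (B₁-B₂)²]
d = √[(235-107)² + (171-34)² + (166-156)²]
d = √[16384 + 18769 + 100]
d = √35253
d ≈ 187.76


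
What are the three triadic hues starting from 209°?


Triadic: equally spaced at 120° intervals
H1 = 209°
H2 = (209 + 120) mod 360 = 329°
H3 = (209 + 240) mod 360 = 89°
Triadic = 209°, 329°, 89°


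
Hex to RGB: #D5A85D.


D5 → 213 (R)
A8 → 168 (G)
5D → 93 (B)
= RGB(213, 168, 93)


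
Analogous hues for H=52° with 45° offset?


Base hue: 52°
Left analog: (52 - 45) mod 360 = 7°
Right analog: (52 + 45) mod 360 = 97°
Analogous hues = 7° and 97°


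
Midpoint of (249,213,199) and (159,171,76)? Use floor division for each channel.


Midpoint: each channel = ⌊(C₁+C₂)/2⌋
R: ⌊(249+159)/2⌋ = 204
G: ⌊(213+171)/2⌋ = 192
B: ⌊(199+76)/2⌋ = 137
= RGB(204, 192, 137)


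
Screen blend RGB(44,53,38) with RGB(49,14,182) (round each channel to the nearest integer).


Screen: C = 255 - (255-A)×(255-B)/255, rounded to nearest integer
R: 255 - (255-44)×(255-49)/255 = 255 - 43466/255 ≈ 255 - 170.455 = 84.545 → 85
G: 255 - (255-53)×(255-14)/255 = 255 - 48682/255 ≈ 255 - 190.910 = 64.090 → 64
B: 255 - (255-38)×(255-182)/255 = 255 - 15841/255 ≈ 255 - 62.122 = 192.878 → 193
= RGB(85, 64, 193)


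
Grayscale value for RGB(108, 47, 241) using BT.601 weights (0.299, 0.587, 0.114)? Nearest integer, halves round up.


Gray = 0.299×R + 0.587×G + 0.114×B
Gray = 0.299×108 + 0.587×47 + 0.114×241
Gray = 32.292 + 27.589 + 27.474
Gray = 87.355 → round half up → 87
Gray = 87


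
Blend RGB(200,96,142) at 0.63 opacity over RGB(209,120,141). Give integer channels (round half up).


C = α×F + (1-α)×B, with 1-α = 0.37
R: 0.63×200 + 0.37×209 = 126.00 + 77.33 = 203.33 → 203
G: 0.63×96 + 0.37×120 = 60.48 + 44.40 = 104.88 → 105
B: 0.63×142 + 0.37×141 = 89.46 + 52.17 = 141.63 → 142
= RGB(203, 105, 142)


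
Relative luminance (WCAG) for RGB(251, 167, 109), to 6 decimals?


Linearize each channel (sRGB transfer function): c = v/255; c_lin = c/12.92 if c ≤ 0.04045, else ((c+0.055)/1.055)^2.4
  R: 251/255 ≈ 0.984314 > 0.04045 → ((0.984314+0.055)/1.055)^2.4 ≈ 0.964686
  G: 167/255 ≈ 0.654902 > 0.04045 → ((0.654902+0.055)/1.055)^2.4 ≈ 0.386429
  B: 109/255 ≈ 0.427451 > 0.04045 → ((0.427451+0.055)/1.055)^2.4 ≈ 0.152926
R_lin = 0.964686, G_lin = 0.386429, B_lin = 0.152926
L = 0.2126×R + 0.7152×G + 0.0722×B
L = 0.2126×0.964686 + 0.7152×0.386429 + 0.0722×0.152926
L ≈ 0.492508


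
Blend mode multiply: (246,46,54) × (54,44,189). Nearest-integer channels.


Multiply: C = A×B/255, rounded to nearest integer
R: 246×54/255 = 13284/255 ≈ 52.094 → 52
G: 46×44/255 = 2024/255 ≈ 7.937 → 8
B: 54×189/255 = 10206/255 ≈ 40.024 → 40
= RGB(52, 8, 40)


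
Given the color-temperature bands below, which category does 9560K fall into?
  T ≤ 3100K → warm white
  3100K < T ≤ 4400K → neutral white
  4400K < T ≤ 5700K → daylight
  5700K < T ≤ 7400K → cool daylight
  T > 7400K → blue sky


Temperature: 9560K
9560K > 7400K → blue sky
Classification: blue sky


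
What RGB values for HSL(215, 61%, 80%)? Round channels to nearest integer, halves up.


H=215°, S=0.61, L=0.80
C = (1-|2L-1|)×S = (1-|0.60|)×0.61 = 0.244
H' = H/60 = 215/60 ≈ 3.5833; X = C×(1-|H' mod 2 - 1|) ≈ 0.1017
m = L - C/2 = 0.80 - 0.122 = 0.678
Sector ⌊H'⌋ = 3 → (R',G',B') = (0.0, ≈0.1017, 0.244)
RGB = ((R'+m)×255, (G'+m)×255, (B'+m)×255) = (172.89, 198.815, 235.11)
Round half up → RGB(173, 199, 235)


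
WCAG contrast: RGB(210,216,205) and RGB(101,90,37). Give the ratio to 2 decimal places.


Linearize each sRGB channel c=v/255: c/12.92 if c ≤ 0.04045 else ((c+0.055)/1.055)^2.4
L = 0.2126×R_lin + 0.7152×G_lin + 0.0722×B_lin
Color 1 (210,216,205):
  R=210: 210/255≈0.8235 > 0.04045 → ((0.8235+0.055)/1.055)^2.4 ≈ 0.64448
  G=216: 216/255≈0.8471 > 0.04045 → ((0.8471+0.055)/1.055)^2.4 ≈ 0.68669
  B=205: 205/255≈0.8039 > 0.04045 → ((0.8039+0.055)/1.055)^2.4 ≈ 0.61050
  L1 = 0.2126×0.64448 + 0.7152×0.68669 + 0.0722×0.61050 ≈ 0.67221
Color 2 (101,90,37):
  R=101: 101/255≈0.3961 > 0.04045 → ((0.3961+0.055)/1.055)^2.4 ≈ 0.13014
  G=90: 90/255≈0.3529 > 0.04045 → ((0.3529+0.055)/1.055)^2.4 ≈ 0.10224
  B=37: 37/255≈0.1451 > 0.04045 → ((0.1451+0.055)/1.055)^2.4 ≈ 0.01850
  L2 = 0.2126×0.13014 + 0.7152×0.10224 + 0.0722×0.01850 ≈ 0.10213
Lighter = 0.67221, Darker = 0.10213
Ratio = (L_lighter + 0.05) / (L_darker + 0.05)
Ratio = (0.67221 + 0.05) / (0.10213 + 0.05) = 0.72221 / 0.15213 ≈ 4.7475
Ratio ≈ 4.75:1


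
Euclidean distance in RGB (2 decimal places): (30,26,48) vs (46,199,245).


d = √[(R₁-R₂)² + (G₁-G₂)² + (B₁-B₂)²]
d = √[(30-46)² + (26-199)² + (48-245)²]
d = √[256 + 29929 + 38809]
d = √68994
d ≈ 262.67


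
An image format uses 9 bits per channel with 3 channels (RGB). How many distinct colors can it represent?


Total bits = 9 bits/channel × 3 channels = 27 bits
Distinct colors = 2^27
= 134,217,728 colors


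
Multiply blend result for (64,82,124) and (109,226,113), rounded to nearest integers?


Multiply: C = A×B/255, rounded to nearest integer
R: 64×109/255 = 6976/255 ≈ 27.357 → 27
G: 82×226/255 = 18532/255 ≈ 72.675 → 73
B: 124×113/255 = 14012/255 ≈ 54.949 → 55
= RGB(27, 73, 55)


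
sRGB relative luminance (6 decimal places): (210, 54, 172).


Linearize each channel (sRGB transfer function): c = v/255; c_lin = c/12.92 if c ≤ 0.04045, else ((c+0.055)/1.055)^2.4
  R: 210/255 ≈ 0.823529 > 0.04045 → ((0.823529+0.055)/1.055)^2.4 ≈ 0.644480
  G: 54/255 ≈ 0.211765 > 0.04045 → ((0.211765+0.055)/1.055)^2.4 ≈ 0.036889
  B: 172/255 ≈ 0.674510 > 0.04045 → ((0.674510+0.055)/1.055)^2.4 ≈ 0.412543
R_lin = 0.644480, G_lin = 0.036889, B_lin = 0.412543
L = 0.2126×R + 0.7152×G + 0.0722×B
L = 0.2126×0.644480 + 0.7152×0.036889 + 0.0722×0.412543
L ≈ 0.193185


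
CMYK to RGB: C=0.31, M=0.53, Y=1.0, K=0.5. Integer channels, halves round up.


R = 255 × (1-C) × (1-K) = 255 × 0.69 × 0.50 = 87.975 → 88
G = 255 × (1-M) × (1-K) = 255 × 0.47 × 0.50 = 59.925 → 60
B = 255 × (1-Y) × (1-K) = 255 × 0.00 × 0.50 = 0
= RGB(88, 60, 0)


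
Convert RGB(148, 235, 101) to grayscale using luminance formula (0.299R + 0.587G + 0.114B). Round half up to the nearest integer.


Gray = 0.299×R + 0.587×G + 0.114×B
Gray = 0.299×148 + 0.587×235 + 0.114×101
Gray = 44.252 + 137.945 + 11.514
Gray = 193.711 → round half up → 194
Gray = 194


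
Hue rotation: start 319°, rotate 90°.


New hue = (H + rotation) mod 360
New hue = (319 + 90) mod 360
= 409 mod 360
= 49°


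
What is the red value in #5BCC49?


Color: #5BCC49
R = 5B = 91
G = CC = 204
B = 49 = 73
Red = 91


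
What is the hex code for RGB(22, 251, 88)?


R = 22 → 16 (hex)
G = 251 → FB (hex)
B = 88 → 58 (hex)
Hex = #16FB58


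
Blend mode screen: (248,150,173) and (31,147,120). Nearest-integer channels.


Screen: C = 255 - (255-A)×(255-B)/255, rounded to nearest integer
R: 255 - (255-248)×(255-31)/255 = 255 - 1568/255 ≈ 255 - 6.149 = 248.851 → 249
G: 255 - (255-150)×(255-147)/255 = 255 - 11340/255 ≈ 255 - 44.471 = 210.529 → 211
B: 255 - (255-173)×(255-120)/255 = 255 - 11070/255 ≈ 255 - 43.412 = 211.588 → 212
= RGB(249, 211, 212)


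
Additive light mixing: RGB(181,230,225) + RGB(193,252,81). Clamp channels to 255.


Additive: each channel = min(255, C₁+C₂)
R: 181+193 = 374 → 255
G: 230+252 = 482 → 255
B: 225+81 = 306 → 255
= RGB(255, 255, 255)


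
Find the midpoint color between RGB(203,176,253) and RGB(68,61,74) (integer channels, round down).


Midpoint: each channel = ⌊(C₁+C₂)/2⌋
R: ⌊(203+68)/2⌋ = 135
G: ⌊(176+61)/2⌋ = 118
B: ⌊(253+74)/2⌋ = 163
= RGB(135, 118, 163)


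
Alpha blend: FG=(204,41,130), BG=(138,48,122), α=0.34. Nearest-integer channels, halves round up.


C = α×F + (1-α)×B, with 1-α = 0.66
R: 0.34×204 + 0.66×138 = 69.36 + 91.08 = 160.44 → 160
G: 0.34×41 + 0.66×48 = 13.94 + 31.68 = 45.62 → 46
B: 0.34×130 + 0.66×122 = 44.20 + 80.52 = 124.72 → 125
= RGB(160, 46, 125)


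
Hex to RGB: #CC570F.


CC → 204 (R)
57 → 87 (G)
0F → 15 (B)
= RGB(204, 87, 15)


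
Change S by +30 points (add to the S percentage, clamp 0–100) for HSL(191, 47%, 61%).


Original S = 47%
Adjustment = +30 percentage points
New S = 47 + (30) = 77
Clamp to [0, 100] → 77
= HSL(191°, 77%, 61%)


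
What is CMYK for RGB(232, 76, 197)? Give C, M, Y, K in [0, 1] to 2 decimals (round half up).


R'=232/255≈0.9098, G'=76/255≈0.2980, B'=197/255≈0.7725
K = 1 - max(R',G',B') = 1 - 232/255 = 23/255 = 0.09019… → 0.09
(1-R'-K)/(1-K) simplifies to (max-R)/max with max = 232:
C = (232-232)/232 = 0/232 = 0 → 0.00
M = (232-76)/232 = 156/232 = 0.67241… → 0.67
Y = (232-197)/232 = 35/232 = 0.15086… → 0.15
= CMYK(0.00, 0.67, 0.15, 0.09)


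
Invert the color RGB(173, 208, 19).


Invert: (255-R, 255-G, 255-B)
R: 255-173 = 82
G: 255-208 = 47
B: 255-19 = 236
= RGB(82, 47, 236)


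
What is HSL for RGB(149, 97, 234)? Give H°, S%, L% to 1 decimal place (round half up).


Normalize: R'=149/255≈0.5843, G'=97/255≈0.3804, B'=234/255≈0.9176
Max=234/255, Min=97/255, Δ=Max-Min=137/255
L = (Max+Min)/2 = (234+97)/510 = 331/510 = 0.64901… → L = 64.9%
L > 0.5 → S = Δ/(2-Max-Min) = 137/(510-234-97) = 137/179 = 0.76536… → S = 76.5%
(the 1/255 factors cancel in S and H, so raw channel differences can be used)
Max is B' → H = 60 × ((R-G)/Δ + 4) = 60 × ((149-97)/137 + 4)
  52/137 + 4 = 0.3795… + 4 = 4.3795…
  H = 60 × 4.3795… = 262.773…° → H = 262.8°
= HSL(262.8°, 76.5%, 64.9%)


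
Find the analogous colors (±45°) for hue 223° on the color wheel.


Base hue: 223°
Left analog: (223 - 45) mod 360 = 178°
Right analog: (223 + 45) mod 360 = 268°
Analogous hues = 178° and 268°


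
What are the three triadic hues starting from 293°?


Triadic: equally spaced at 120° intervals
H1 = 293°
H2 = (293 + 120) mod 360 = 53°
H3 = (293 + 240) mod 360 = 173°
Triadic = 293°, 53°, 173°


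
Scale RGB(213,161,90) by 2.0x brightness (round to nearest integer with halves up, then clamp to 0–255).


Multiply each channel by 2.0, round half up, clamp to [0, 255]
R: 213×2.0 = 426 → clamp → 255
G: 161×2.0 = 322 → clamp → 255
B: 90×2.0 = 180
= RGB(255, 255, 180)


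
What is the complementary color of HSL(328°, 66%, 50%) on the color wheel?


Complement = opposite side of color wheel = hue + 180°
H' = (328 + 180) mod 360 = 148°
S and L unchanged.
= HSL(148°, 66%, 50%)


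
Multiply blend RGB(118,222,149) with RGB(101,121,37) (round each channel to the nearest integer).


Multiply: C = A×B/255, rounded to nearest integer
R: 118×101/255 = 11918/255 ≈ 46.737 → 47
G: 222×121/255 = 26862/255 ≈ 105.341 → 105
B: 149×37/255 = 5513/255 ≈ 21.620 → 22
= RGB(47, 105, 22)


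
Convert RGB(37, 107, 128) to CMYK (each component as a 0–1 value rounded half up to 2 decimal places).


R'=37/255≈0.1451, G'=107/255≈0.4196, B'=128/255≈0.5020
K = 1 - max(R',G',B') = 1 - 128/255 = 127/255 = 0.49803… → 0.50
(1-R'-K)/(1-K) simplifies to (max-R)/max with max = 128:
C = (128-37)/128 = 91/128 = 0.71093… → 0.71
M = (128-107)/128 = 21/128 = 0.16406… → 0.16
Y = (128-128)/128 = 0/128 = 0 → 0.00
= CMYK(0.71, 0.16, 0.00, 0.50)


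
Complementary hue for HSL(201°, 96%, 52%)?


Complement = opposite side of color wheel = hue + 180°
H' = (201 + 180) mod 360 = 21°
S and L unchanged.
= HSL(21°, 96%, 52%)


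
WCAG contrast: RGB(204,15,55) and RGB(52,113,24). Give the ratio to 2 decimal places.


Linearize each sRGB channel c=v/255: c/12.92 if c ≤ 0.04045 else ((c+0.055)/1.055)^2.4
L = 0.2126×R_lin + 0.7152×G_lin + 0.0722×B_lin
Color 1 (204,15,55):
  R=204: 204/255≈0.8000 > 0.04045 → ((0.8000+0.055)/1.055)^2.4 ≈ 0.60383
  G=15: 15/255≈0.0588 > 0.04045 → ((0.0588+0.055)/1.055)^2.4 ≈ 0.00478
  B=55: 55/255≈0.2157 > 0.04045 → ((0.2157+0.055)/1.055)^2.4 ≈ 0.03820
  L1 = 0.2126×0.60383 + 0.7152×0.00478 + 0.0722×0.03820 ≈ 0.13455
Color 2 (52,113,24):
  R=52: 52/255≈0.2039 > 0.04045 → ((0.2039+0.055)/1.055)^2.4 ≈ 0.03434
  G=113: 113/255≈0.4431 > 0.04045 → ((0.4431+0.055)/1.055)^2.4 ≈ 0.16513
  B=24: 24/255≈0.0941 > 0.04045 → ((0.0941+0.055)/1.055)^2.4 ≈ 0.00913
  L2 = 0.2126×0.03434 + 0.7152×0.16513 + 0.0722×0.00913 ≈ 0.12606
Lighter = 0.13455, Darker = 0.12606
Ratio = (L_lighter + 0.05) / (L_darker + 0.05)
Ratio = (0.13455 + 0.05) / (0.12606 + 0.05) = 0.18455 / 0.17606 ≈ 1.0482
Ratio ≈ 1.05:1


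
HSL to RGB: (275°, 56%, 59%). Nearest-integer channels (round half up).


H=275°, S=0.56, L=0.59
C = (1-|2L-1|)×S = (1-|0.18|)×0.56 = 0.4592
H' = H/60 = 275/60 ≈ 4.5833; X = C×(1-|H' mod 2 - 1|) ≈ 0.2679
m = L - C/2 = 0.59 - 0.2296 = 0.3604
Sector ⌊H'⌋ = 4 → (R',G',B') = (≈0.2679, 0.0, 0.4592)
RGB = ((R'+m)×255, (G'+m)×255, (B'+m)×255) = (160.208, 91.902, 208.998)
Round half up → RGB(160, 92, 209)


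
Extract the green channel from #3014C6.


Color: #3014C6
R = 30 = 48
G = 14 = 20
B = C6 = 198
Green = 20


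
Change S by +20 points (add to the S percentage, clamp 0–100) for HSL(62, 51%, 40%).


Original S = 51%
Adjustment = +20 percentage points
New S = 51 + (20) = 71
Clamp to [0, 100] → 71
= HSL(62°, 71%, 40%)


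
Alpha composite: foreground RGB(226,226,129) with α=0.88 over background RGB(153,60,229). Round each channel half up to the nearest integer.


C = α×F + (1-α)×B, with 1-α = 0.12
R: 0.88×226 + 0.12×153 = 198.88 + 18.36 = 217.24 → 217
G: 0.88×226 + 0.12×60 = 198.88 + 7.20 = 206.08 → 206
B: 0.88×129 + 0.12×229 = 113.52 + 27.48 = 141.00 → 141
= RGB(217, 206, 141)


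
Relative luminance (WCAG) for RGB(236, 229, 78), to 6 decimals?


Linearize each channel (sRGB transfer function): c = v/255; c_lin = c/12.92 if c ≤ 0.04045, else ((c+0.055)/1.055)^2.4
  R: 236/255 ≈ 0.925490 > 0.04045 → ((0.925490+0.055)/1.055)^2.4 ≈ 0.838799
  G: 229/255 ≈ 0.898039 > 0.04045 → ((0.898039+0.055)/1.055)^2.4 ≈ 0.783538
  B: 78/255 ≈ 0.305882 > 0.04045 → ((0.305882+0.055)/1.055)^2.4 ≈ 0.076185
R_lin = 0.838799, G_lin = 0.783538, B_lin = 0.076185
L = 0.2126×R + 0.7152×G + 0.0722×B
L = 0.2126×0.838799 + 0.7152×0.783538 + 0.0722×0.076185
L ≈ 0.744215


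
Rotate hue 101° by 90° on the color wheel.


New hue = (H + rotation) mod 360
New hue = (101 + 90) mod 360
= 191 mod 360
= 191°


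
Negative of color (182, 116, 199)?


Invert: (255-R, 255-G, 255-B)
R: 255-182 = 73
G: 255-116 = 139
B: 255-199 = 56
= RGB(73, 139, 56)


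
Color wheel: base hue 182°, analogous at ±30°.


Base hue: 182°
Left analog: (182 - 30) mod 360 = 152°
Right analog: (182 + 30) mod 360 = 212°
Analogous hues = 152° and 212°
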